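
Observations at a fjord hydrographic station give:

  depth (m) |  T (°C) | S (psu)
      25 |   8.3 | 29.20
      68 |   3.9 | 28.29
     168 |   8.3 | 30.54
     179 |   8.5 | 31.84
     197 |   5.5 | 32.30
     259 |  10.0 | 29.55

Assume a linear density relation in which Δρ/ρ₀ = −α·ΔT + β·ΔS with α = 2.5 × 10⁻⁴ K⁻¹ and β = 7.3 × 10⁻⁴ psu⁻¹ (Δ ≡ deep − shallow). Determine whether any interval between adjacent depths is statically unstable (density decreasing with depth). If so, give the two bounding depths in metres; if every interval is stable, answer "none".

Evaluate Δρ/ρ₀ = −αΔT + βΔS across each adjacent pair:
  25–68 m: −αΔT+βΔS = −(2.5 × 10⁻⁴)(-4.4)+(7.3 × 10⁻⁴)(-0.91) = 4.4 × 10⁻⁴ → stable
  68–168 m: −αΔT+βΔS = −(2.5 × 10⁻⁴)(+4.4)+(7.3 × 10⁻⁴)(+2.25) = 5.4 × 10⁻⁴ → stable
  168–179 m: −αΔT+βΔS = −(2.5 × 10⁻⁴)(+0.2)+(7.3 × 10⁻⁴)(+1.30) = 9.0 × 10⁻⁴ → stable
  179–197 m: −αΔT+βΔS = −(2.5 × 10⁻⁴)(-3.0)+(7.3 × 10⁻⁴)(+0.46) = 1.1 × 10⁻³ → stable
  197–259 m: −αΔT+βΔS = −(2.5 × 10⁻⁴)(+4.5)+(7.3 × 10⁻⁴)(-2.75) = -3.1 × 10⁻³ → UNSTABLE
The 197–259 m interval has Δρ < 0: lighter water underlies denser water.

197–259 m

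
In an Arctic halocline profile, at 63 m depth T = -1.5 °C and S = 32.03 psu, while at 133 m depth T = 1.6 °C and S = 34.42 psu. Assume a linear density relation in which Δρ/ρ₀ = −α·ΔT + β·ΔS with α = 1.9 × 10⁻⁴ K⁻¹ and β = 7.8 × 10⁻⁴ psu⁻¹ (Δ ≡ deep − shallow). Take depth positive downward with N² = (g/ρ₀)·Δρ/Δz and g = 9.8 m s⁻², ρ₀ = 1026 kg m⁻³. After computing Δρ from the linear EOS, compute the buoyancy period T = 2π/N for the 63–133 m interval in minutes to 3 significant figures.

7.84 min

ΔT = +3.1 K, ΔS = +2.39 psu (deep − shallow).
Δρ/ρ₀ = −αΔT + βΔS = -5.89 × 10⁻⁴ + 1.8642 × 10⁻³ = 1.2752 × 10⁻³, so Δρ ≈ 1.308 kg m⁻³.
N² = (g/ρ₀)·Δρ/Δz = g·(Δρ/ρ₀)/Δz = 9.8 × 1.2752 × 10⁻³ / 70 = 1.7853 × 10⁻⁴ s⁻².
N = √(1.7853 × 10⁻⁴) = 0.013362 rad s⁻¹ → T = 2π/N = 470.23 s = 7.8372 min ≈ 7.84 min.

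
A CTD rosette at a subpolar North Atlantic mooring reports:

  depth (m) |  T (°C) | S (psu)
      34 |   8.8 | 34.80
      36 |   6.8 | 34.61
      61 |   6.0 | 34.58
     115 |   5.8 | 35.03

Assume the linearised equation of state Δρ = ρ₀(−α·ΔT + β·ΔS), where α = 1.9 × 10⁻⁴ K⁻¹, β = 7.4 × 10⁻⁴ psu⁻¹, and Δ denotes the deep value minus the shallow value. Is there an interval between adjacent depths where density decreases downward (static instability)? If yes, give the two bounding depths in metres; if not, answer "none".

none

Evaluate Δρ/ρ₀ = −αΔT + βΔS across each adjacent pair:
  34–36 m: −αΔT+βΔS = −(1.9 × 10⁻⁴)(-2.0)+(7.4 × 10⁻⁴)(-0.19) = 2.4 × 10⁻⁴ → stable
  36–61 m: −αΔT+βΔS = −(1.9 × 10⁻⁴)(-0.8)+(7.4 × 10⁻⁴)(-0.03) = 1.3 × 10⁻⁴ → stable
  61–115 m: −αΔT+βΔS = −(1.9 × 10⁻⁴)(-0.2)+(7.4 × 10⁻⁴)(+0.45) = 3.7 × 10⁻⁴ → stable
Every interval has Δρ > 0: the column is stably stratified throughout.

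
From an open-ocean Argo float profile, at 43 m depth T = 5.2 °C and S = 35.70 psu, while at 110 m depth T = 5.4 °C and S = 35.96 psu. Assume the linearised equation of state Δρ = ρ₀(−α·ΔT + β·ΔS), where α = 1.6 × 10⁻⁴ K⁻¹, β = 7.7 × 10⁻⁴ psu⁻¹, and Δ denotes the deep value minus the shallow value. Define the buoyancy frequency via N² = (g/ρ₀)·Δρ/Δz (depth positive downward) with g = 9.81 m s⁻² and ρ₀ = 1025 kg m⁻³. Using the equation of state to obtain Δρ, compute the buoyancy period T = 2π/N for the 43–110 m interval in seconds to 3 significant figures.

ΔT = +0.2 K, ΔS = +0.26 psu (deep − shallow).
Δρ/ρ₀ = −αΔT + βΔS = -3.20 × 10⁻⁵ + 2.002 × 10⁻⁴ = 1.682 × 10⁻⁴, so Δρ ≈ 0.1724 kg m⁻³.
N² = (g/ρ₀)·Δρ/Δz = g·(Δρ/ρ₀)/Δz = 9.81 × 1.682 × 10⁻⁴ / 67 = 2.4627 × 10⁻⁵ s⁻².
N = √(2.4627 × 10⁻⁵) = 4.9626 × 10⁻³ rad s⁻¹ → T = 2π/N = 1.2661 × 10³ s ≈ 1.27 × 10³ s.

1.27 × 10³ s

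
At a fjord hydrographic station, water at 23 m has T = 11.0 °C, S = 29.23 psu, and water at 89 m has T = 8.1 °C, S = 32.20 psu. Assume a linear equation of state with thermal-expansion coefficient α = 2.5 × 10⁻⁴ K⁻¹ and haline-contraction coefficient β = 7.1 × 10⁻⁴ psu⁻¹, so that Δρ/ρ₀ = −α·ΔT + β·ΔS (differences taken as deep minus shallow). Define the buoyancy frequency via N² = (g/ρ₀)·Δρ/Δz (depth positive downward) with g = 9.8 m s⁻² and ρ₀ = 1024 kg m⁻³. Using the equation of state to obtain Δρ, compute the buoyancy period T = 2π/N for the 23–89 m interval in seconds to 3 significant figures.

306 s

ΔT = -2.9 K, ΔS = +2.97 psu (deep − shallow).
Δρ/ρ₀ = −αΔT + βΔS = 7.25 × 10⁻⁴ + 2.1087 × 10⁻³ = 2.8337 × 10⁻³, so Δρ ≈ 2.902 kg m⁻³.
N² = (g/ρ₀)·Δρ/Δz = g·(Δρ/ρ₀)/Δz = 9.8 × 2.8337 × 10⁻³ / 66 = 4.2076 × 10⁻⁴ s⁻².
N = √(4.2076 × 10⁻⁴) = 0.020512 rad s⁻¹ → T = 2π/N = 306.32 s ≈ 306 s.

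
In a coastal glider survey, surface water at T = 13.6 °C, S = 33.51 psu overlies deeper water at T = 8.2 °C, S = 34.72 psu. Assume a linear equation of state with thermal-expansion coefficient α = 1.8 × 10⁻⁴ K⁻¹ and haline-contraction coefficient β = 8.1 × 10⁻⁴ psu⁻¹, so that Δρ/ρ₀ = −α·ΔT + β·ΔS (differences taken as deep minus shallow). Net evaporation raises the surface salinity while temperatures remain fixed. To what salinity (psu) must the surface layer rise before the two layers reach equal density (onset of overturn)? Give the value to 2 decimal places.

Neutral buoyancy requires −α(T_deep − T_surf) + β(S_deep − S_surf′) = 0.
S_surf′ = S_deep − (α/β)·ΔT = 34.72 − (1.8 × 10⁻⁴/8.1 × 10⁻⁴)·(-5.4) = 35.9200 psu.
Increase required: 35.9200 − 33.51 = 2.4100 psu.

35.92 psu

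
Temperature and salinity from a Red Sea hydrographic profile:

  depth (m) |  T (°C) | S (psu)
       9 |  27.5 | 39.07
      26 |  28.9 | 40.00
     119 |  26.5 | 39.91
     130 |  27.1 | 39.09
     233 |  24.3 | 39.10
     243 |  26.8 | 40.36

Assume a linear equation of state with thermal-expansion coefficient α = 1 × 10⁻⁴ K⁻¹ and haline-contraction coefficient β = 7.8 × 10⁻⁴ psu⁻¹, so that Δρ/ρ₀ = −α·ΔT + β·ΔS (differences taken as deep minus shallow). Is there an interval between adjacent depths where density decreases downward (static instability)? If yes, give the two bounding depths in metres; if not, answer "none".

Evaluate Δρ/ρ₀ = −αΔT + βΔS across each adjacent pair:
  9–26 m: −αΔT+βΔS = −(1 × 10⁻⁴)(+1.4)+(7.8 × 10⁻⁴)(+0.93) = 5.9 × 10⁻⁴ → stable
  26–119 m: −αΔT+βΔS = −(1 × 10⁻⁴)(-2.4)+(7.8 × 10⁻⁴)(-0.09) = 1.7 × 10⁻⁴ → stable
  119–130 m: −αΔT+βΔS = −(1 × 10⁻⁴)(+0.6)+(7.8 × 10⁻⁴)(-0.82) = -7.0 × 10⁻⁴ → UNSTABLE
  130–233 m: −αΔT+βΔS = −(1 × 10⁻⁴)(-2.8)+(7.8 × 10⁻⁴)(+0.01) = 2.9 × 10⁻⁴ → stable
  233–243 m: −αΔT+βΔS = −(1 × 10⁻⁴)(+2.5)+(7.8 × 10⁻⁴)(+1.26) = 7.3 × 10⁻⁴ → stable
The 119–130 m interval has Δρ < 0: lighter water underlies denser water.

119–130 m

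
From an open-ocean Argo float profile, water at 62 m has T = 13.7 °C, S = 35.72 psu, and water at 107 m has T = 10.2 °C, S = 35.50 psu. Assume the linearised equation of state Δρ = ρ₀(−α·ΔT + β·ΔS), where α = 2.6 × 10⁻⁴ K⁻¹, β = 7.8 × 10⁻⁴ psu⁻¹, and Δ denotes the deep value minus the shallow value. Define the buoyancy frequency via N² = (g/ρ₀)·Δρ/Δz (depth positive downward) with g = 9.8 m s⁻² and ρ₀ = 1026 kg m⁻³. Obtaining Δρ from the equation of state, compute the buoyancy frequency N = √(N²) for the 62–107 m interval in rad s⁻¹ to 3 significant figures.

ΔT = -3.5 K, ΔS = -0.22 psu (deep − shallow).
Δρ/ρ₀ = −αΔT + βΔS = 9.10 × 10⁻⁴ − 1.716 × 10⁻⁴ = 7.384 × 10⁻⁴, so Δρ ≈ 0.7576 kg m⁻³.
N² = (g/ρ₀)·Δρ/Δz = g·(Δρ/ρ₀)/Δz = 9.8 × 7.384 × 10⁻⁴ / 45 = 1.6081 × 10⁻⁴ s⁻².
N = √(1.6081 × 10⁻⁴) = 0.012681 rad s⁻¹ ≈ 0.0127 rad s⁻¹.

0.0127 rad s⁻¹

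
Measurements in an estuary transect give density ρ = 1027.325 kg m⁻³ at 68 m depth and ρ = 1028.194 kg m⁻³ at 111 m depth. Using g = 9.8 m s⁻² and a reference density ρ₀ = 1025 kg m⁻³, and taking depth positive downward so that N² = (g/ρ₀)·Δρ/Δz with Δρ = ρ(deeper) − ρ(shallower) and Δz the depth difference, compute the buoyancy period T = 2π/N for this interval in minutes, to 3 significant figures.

7.53 min

Δρ = 1028.194 − 1027.325 = 0.869 kg m⁻³ over Δz = 111 − 68 = 43 m.
N² = (9.8/1025) × (0.869/43) = 1.9322 × 10⁻⁴ s⁻².
N = √(1.9322 × 10⁻⁴) = 0.013900 rad s⁻¹, so T = 2π/N = 452.03 s = 7.5338 min ≈ 7.53 min.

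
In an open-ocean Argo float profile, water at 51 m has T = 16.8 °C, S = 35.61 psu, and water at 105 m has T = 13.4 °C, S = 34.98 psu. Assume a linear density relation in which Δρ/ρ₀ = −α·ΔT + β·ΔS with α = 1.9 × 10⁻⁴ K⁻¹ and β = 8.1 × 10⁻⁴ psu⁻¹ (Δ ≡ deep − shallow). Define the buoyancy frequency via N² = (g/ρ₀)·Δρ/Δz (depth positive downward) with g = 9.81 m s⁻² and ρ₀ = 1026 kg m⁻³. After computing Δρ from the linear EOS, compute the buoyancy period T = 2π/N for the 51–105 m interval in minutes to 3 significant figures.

ΔT = -3.4 K, ΔS = -0.63 psu (deep − shallow).
Δρ/ρ₀ = −αΔT + βΔS = 6.46 × 10⁻⁴ − 5.103 × 10⁻⁴ = 1.357 × 10⁻⁴, so Δρ ≈ 0.1392 kg m⁻³.
N² = (g/ρ₀)·Δρ/Δz = g·(Δρ/ρ₀)/Δz = 9.81 × 1.357 × 10⁻⁴ / 54 = 2.4652 × 10⁻⁵ s⁻².
N = √(2.4652 × 10⁻⁵) = 4.9651 × 10⁻³ rad s⁻¹ → T = 2π/N = 1.2655 × 10³ s = 21.092 min ≈ 21.1 min.

21.1 min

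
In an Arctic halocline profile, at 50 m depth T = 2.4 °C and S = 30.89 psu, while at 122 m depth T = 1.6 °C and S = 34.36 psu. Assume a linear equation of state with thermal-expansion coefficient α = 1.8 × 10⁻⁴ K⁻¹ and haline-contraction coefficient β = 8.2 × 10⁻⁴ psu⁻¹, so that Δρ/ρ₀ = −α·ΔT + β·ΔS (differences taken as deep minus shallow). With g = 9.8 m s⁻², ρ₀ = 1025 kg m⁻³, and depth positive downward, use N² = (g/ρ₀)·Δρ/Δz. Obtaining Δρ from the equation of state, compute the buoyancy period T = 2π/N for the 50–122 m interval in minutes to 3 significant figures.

5.19 min

ΔT = -0.8 K, ΔS = +3.47 psu (deep − shallow).
Δρ/ρ₀ = −αΔT + βΔS = 1.44 × 10⁻⁴ + 2.8454 × 10⁻³ = 2.9894 × 10⁻³, so Δρ ≈ 3.064 kg m⁻³.
N² = (g/ρ₀)·Δρ/Δz = g·(Δρ/ρ₀)/Δz = 9.8 × 2.9894 × 10⁻³ / 72 = 4.0689 × 10⁻⁴ s⁻².
N = √(4.0689 × 10⁻⁴) = 0.020172 rad s⁻¹ → T = 2π/N = 311.48 s = 5.1913 min ≈ 5.19 min.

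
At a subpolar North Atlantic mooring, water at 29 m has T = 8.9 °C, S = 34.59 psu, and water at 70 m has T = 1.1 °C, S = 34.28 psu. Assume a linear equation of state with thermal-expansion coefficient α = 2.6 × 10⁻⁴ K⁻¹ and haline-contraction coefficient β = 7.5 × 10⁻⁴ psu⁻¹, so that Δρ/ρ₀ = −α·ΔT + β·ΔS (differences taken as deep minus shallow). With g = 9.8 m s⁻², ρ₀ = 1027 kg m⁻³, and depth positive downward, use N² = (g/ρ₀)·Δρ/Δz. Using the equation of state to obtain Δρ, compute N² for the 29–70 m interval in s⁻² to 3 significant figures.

ΔT = -7.8 K, ΔS = -0.31 psu (deep − shallow).
Δρ/ρ₀ = −αΔT + βΔS = 2.028 × 10⁻³ − 2.325 × 10⁻⁴ = 1.7955 × 10⁻³, so Δρ ≈ 1.844 kg m⁻³.
N² = (g/ρ₀)·Δρ/Δz = g·(Δρ/ρ₀)/Δz = 9.8 × 1.7955 × 10⁻³ / 41 = 4.2917 × 10⁻⁴ s⁻² ≈ 4.29 × 10⁻⁴ s⁻².

4.29 × 10⁻⁴ s⁻²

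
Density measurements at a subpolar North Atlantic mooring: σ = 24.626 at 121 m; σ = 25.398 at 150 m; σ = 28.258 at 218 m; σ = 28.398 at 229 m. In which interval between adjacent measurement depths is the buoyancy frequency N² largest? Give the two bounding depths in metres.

Compute the density gradient over each adjacent pair:
  121–150 m: Δρ/Δz = 0.772/29 = 0.027 kg m⁻⁴
  150–218 m: Δρ/Δz = 2.860/68 = 0.042 kg m⁻⁴
  218–229 m: Δρ/Δz = 0.140/11 = 0.013 kg m⁻⁴
The largest gradient is in the 150–218 m interval — the pycnocline.

150–218 m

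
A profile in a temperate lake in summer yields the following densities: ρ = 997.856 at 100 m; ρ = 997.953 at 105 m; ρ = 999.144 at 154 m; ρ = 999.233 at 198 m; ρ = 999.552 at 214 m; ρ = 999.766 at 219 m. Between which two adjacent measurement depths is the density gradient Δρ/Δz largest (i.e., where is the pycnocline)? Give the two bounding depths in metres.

Compute the density gradient over each adjacent pair:
  100–105 m: Δρ/Δz = 0.097/5 = 0.019 kg m⁻⁴
  105–154 m: Δρ/Δz = 1.191/49 = 0.024 kg m⁻⁴
  154–198 m: Δρ/Δz = 0.089/44 = 2.0 × 10⁻³ kg m⁻⁴
  198–214 m: Δρ/Δz = 0.319/16 = 0.020 kg m⁻⁴
  214–219 m: Δρ/Δz = 0.214/5 = 0.043 kg m⁻⁴
The largest gradient is in the 214–219 m interval — the pycnocline.

214–219 m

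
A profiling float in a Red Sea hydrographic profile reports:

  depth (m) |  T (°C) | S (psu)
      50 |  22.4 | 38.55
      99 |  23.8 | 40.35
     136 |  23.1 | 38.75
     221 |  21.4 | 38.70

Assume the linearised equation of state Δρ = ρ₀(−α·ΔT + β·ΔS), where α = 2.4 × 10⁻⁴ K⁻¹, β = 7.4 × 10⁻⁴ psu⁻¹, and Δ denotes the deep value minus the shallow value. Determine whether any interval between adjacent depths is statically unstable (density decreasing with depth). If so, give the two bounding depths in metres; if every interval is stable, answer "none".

99–136 m

Evaluate Δρ/ρ₀ = −αΔT + βΔS across each adjacent pair:
  50–99 m: −αΔT+βΔS = −(2.4 × 10⁻⁴)(+1.4)+(7.4 × 10⁻⁴)(+1.80) = 1.0 × 10⁻³ → stable
  99–136 m: −αΔT+βΔS = −(2.4 × 10⁻⁴)(-0.7)+(7.4 × 10⁻⁴)(-1.60) = -1.0 × 10⁻³ → UNSTABLE
  136–221 m: −αΔT+βΔS = −(2.4 × 10⁻⁴)(-1.7)+(7.4 × 10⁻⁴)(-0.05) = 3.7 × 10⁻⁴ → stable
The 99–136 m interval has Δρ < 0: lighter water underlies denser water.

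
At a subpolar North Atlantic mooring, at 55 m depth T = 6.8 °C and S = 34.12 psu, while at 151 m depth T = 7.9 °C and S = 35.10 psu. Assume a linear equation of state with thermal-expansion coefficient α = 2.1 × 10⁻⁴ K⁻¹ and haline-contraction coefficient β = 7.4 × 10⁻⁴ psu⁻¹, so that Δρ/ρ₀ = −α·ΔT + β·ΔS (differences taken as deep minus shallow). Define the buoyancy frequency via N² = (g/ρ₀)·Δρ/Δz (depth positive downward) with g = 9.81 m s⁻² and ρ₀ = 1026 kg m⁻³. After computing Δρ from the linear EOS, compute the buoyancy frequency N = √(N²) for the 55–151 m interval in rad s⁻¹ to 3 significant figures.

7.11 × 10⁻³ rad s⁻¹

ΔT = +1.1 K, ΔS = +0.98 psu (deep − shallow).
Δρ/ρ₀ = −αΔT + βΔS = -2.31 × 10⁻⁴ + 7.252 × 10⁻⁴ = 4.942 × 10⁻⁴, so Δρ ≈ 0.5070 kg m⁻³.
N² = (g/ρ₀)·Δρ/Δz = g·(Δρ/ρ₀)/Δz = 9.81 × 4.942 × 10⁻⁴ / 96 = 5.0501 × 10⁻⁵ s⁻².
N = √(5.0501 × 10⁻⁵) = 7.1064 × 10⁻³ rad s⁻¹ ≈ 7.11 × 10⁻³ rad s⁻¹.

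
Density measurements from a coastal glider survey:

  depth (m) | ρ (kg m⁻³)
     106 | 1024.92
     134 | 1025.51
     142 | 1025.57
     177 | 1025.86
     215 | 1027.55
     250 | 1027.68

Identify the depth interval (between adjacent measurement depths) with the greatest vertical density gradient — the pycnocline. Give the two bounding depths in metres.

177–215 m

Compute the density gradient over each adjacent pair:
  106–134 m: Δρ/Δz = 0.59/28 = 0.021 kg m⁻⁴
  134–142 m: Δρ/Δz = 0.06/8 = 7.5 × 10⁻³ kg m⁻⁴
  142–177 m: Δρ/Δz = 0.29/35 = 8.3 × 10⁻³ kg m⁻⁴
  177–215 m: Δρ/Δz = 1.69/38 = 0.044 kg m⁻⁴
  215–250 m: Δρ/Δz = 0.13/35 = 3.7 × 10⁻³ kg m⁻⁴
The largest gradient is in the 177–215 m interval — the pycnocline.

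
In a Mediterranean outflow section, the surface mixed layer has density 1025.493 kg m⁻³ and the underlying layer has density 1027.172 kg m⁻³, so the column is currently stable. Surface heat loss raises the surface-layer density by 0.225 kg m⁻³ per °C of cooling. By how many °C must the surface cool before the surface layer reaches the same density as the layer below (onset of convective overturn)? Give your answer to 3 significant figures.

7.46 °C

Density deficit of the surface layer: 1027.172 − 1025.493 = 1.679 kg m⁻³.
Required change = 1.679 / 0.225 = 7.46 °C.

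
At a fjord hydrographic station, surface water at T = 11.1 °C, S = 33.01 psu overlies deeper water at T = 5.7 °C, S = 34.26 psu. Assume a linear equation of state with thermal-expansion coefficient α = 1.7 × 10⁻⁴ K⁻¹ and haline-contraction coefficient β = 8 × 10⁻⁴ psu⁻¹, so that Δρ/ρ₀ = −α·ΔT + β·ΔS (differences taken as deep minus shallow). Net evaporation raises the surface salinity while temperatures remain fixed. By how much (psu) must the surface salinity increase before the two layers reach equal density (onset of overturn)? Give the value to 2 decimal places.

Neutral buoyancy requires −α(T_deep − T_surf) + β(S_deep − S_surf′) = 0.
S_surf′ = S_deep − (α/β)·ΔT = 34.26 − (1.7 × 10⁻⁴/8 × 10⁻⁴)·(-5.4) = 35.4075 psu.
Increase required: 35.4075 − 33.01 = 2.3975 psu.

2.40 psu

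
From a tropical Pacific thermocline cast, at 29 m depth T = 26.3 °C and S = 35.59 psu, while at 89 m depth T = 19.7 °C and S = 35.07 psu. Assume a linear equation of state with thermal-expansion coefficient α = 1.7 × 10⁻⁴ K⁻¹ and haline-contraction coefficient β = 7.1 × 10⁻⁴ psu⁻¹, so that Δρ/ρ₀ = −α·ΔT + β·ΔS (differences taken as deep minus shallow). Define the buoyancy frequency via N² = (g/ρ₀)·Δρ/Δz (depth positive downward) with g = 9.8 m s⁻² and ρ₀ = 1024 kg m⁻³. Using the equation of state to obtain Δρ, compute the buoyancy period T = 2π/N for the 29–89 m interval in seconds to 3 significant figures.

ΔT = -6.6 K, ΔS = -0.52 psu (deep − shallow).
Δρ/ρ₀ = −αΔT + βΔS = 1.122 × 10⁻³ − 3.692 × 10⁻⁴ = 7.528 × 10⁻⁴, so Δρ ≈ 0.7709 kg m⁻³.
N² = (g/ρ₀)·Δρ/Δz = g·(Δρ/ρ₀)/Δz = 9.8 × 7.528 × 10⁻⁴ / 60 = 1.2296 × 10⁻⁴ s⁻².
N = √(1.2296 × 10⁻⁴) = 0.011089 rad s⁻¹ → T = 2π/N = 566.61 s ≈ 567 s.

567 s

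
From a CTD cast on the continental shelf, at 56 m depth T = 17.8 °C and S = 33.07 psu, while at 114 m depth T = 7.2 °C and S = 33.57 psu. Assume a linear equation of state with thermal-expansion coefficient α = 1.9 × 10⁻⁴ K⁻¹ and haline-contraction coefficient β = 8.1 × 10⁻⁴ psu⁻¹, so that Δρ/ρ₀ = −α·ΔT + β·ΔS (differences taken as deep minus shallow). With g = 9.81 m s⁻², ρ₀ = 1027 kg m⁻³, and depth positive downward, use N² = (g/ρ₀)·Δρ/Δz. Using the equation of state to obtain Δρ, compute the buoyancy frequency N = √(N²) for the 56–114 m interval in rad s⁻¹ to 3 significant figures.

0.0202 rad s⁻¹

ΔT = -10.6 K, ΔS = +0.50 psu (deep − shallow).
Δρ/ρ₀ = −αΔT + βΔS = 2.014 × 10⁻³ + 4.05 × 10⁻⁴ = 2.419 × 10⁻³, so Δρ ≈ 2.484 kg m⁻³.
N² = (g/ρ₀)·Δρ/Δz = g·(Δρ/ρ₀)/Δz = 9.81 × 2.419 × 10⁻³ / 58 = 4.0914 × 10⁻⁴ s⁻².
N = √(4.0914 × 10⁻⁴) = 0.020227 rad s⁻¹ ≈ 0.0202 rad s⁻¹.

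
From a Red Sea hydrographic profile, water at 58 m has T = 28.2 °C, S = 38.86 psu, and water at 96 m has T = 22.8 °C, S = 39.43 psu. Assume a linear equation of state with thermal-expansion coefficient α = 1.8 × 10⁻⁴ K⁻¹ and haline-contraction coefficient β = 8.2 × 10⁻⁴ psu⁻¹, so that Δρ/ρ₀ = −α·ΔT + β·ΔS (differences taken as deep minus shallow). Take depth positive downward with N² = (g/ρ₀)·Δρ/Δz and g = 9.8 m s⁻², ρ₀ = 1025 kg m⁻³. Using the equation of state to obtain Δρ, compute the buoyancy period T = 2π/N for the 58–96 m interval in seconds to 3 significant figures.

326 s

ΔT = -5.4 K, ΔS = +0.57 psu (deep − shallow).
Δρ/ρ₀ = −αΔT + βΔS = 9.72 × 10⁻⁴ + 4.674 × 10⁻⁴ = 1.4394 × 10⁻³, so Δρ ≈ 1.475 kg m⁻³.
N² = (g/ρ₀)·Δρ/Δz = g·(Δρ/ρ₀)/Δz = 9.8 × 1.4394 × 10⁻³ / 38 = 3.7121 × 10⁻⁴ s⁻².
N = √(3.7121 × 10⁻⁴) = 0.019267 rad s⁻¹ → T = 2π/N = 326.11 s ≈ 326 s.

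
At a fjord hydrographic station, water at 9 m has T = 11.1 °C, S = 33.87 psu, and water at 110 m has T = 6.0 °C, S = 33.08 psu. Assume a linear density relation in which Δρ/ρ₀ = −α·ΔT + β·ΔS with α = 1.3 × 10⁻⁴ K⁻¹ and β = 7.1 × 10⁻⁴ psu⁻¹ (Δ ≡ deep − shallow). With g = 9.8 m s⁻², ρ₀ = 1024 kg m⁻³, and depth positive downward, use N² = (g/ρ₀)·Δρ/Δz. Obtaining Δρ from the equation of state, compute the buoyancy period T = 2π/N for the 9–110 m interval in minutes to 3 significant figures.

ΔT = -5.1 K, ΔS = -0.79 psu (deep − shallow).
Δρ/ρ₀ = −αΔT + βΔS = 6.63 × 10⁻⁴ − 5.609 × 10⁻⁴ = 1.021 × 10⁻⁴, so Δρ ≈ 0.1046 kg m⁻³.
N² = (g/ρ₀)·Δρ/Δz = g·(Δρ/ρ₀)/Δz = 9.8 × 1.021 × 10⁻⁴ / 101 = 9.9067 × 10⁻⁶ s⁻².
N = √(9.9067 × 10⁻⁶) = 3.1475 × 10⁻³ rad s⁻¹ → T = 2π/N = 1.9962 × 10³ s = 33.270 min ≈ 33.3 min.

33.3 min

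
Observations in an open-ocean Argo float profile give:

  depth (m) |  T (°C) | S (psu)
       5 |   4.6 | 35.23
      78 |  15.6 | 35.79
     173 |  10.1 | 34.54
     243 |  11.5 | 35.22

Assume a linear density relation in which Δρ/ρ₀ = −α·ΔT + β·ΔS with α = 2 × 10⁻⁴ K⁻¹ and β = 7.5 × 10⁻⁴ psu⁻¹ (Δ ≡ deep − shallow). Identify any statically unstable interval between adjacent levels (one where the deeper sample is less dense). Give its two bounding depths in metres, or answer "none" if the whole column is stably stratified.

5–78 m

Evaluate Δρ/ρ₀ = −αΔT + βΔS across each adjacent pair:
  5–78 m: −αΔT+βΔS = −(2 × 10⁻⁴)(+11.0)+(7.5 × 10⁻⁴)(+0.56) = -1.8 × 10⁻³ → UNSTABLE
  78–173 m: −αΔT+βΔS = −(2 × 10⁻⁴)(-5.5)+(7.5 × 10⁻⁴)(-1.25) = 1.6 × 10⁻⁴ → stable
  173–243 m: −αΔT+βΔS = −(2 × 10⁻⁴)(+1.4)+(7.5 × 10⁻⁴)(+0.68) = 2.3 × 10⁻⁴ → stable
The 5–78 m interval has Δρ < 0: lighter water underlies denser water.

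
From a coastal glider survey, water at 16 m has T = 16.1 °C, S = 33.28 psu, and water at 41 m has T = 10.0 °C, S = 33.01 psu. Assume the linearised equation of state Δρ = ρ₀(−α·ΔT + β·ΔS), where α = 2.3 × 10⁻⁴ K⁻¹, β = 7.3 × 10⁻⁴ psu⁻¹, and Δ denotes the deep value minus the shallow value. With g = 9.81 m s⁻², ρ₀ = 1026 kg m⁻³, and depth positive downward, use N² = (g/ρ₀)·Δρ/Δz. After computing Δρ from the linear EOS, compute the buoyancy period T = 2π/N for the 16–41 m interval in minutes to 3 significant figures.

4.81 min

ΔT = -6.1 K, ΔS = -0.27 psu (deep − shallow).
Δρ/ρ₀ = −αΔT + βΔS = 1.403 × 10⁻³ − 1.971 × 10⁻⁴ = 1.2059 × 10⁻³, so Δρ ≈ 1.237 kg m⁻³.
N² = (g/ρ₀)·Δρ/Δz = g·(Δρ/ρ₀)/Δz = 9.81 × 1.2059 × 10⁻³ / 25 = 4.7320 × 10⁻⁴ s⁻².
N = √(4.7320 × 10⁻⁴) = 0.021753 rad s⁻¹ → T = 2π/N = 288.84 s = 4.8140 min ≈ 4.81 min.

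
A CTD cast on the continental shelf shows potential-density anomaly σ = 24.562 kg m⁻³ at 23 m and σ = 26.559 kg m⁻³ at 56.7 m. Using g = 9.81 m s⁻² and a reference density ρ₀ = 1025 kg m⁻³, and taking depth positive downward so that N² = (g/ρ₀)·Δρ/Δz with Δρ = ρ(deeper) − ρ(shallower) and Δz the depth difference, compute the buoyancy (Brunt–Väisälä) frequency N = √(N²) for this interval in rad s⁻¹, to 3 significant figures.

0.0238 rad s⁻¹

Δρ = 1026.559 − 1024.562 = 1.997 kg m⁻³ over Δz = 56.7 − 23 = 33.7 m.
N² = (9.81/1025) × (1.997/33.7) = 5.6714 × 10⁻⁴ s⁻².
N = √(5.6714 × 10⁻⁴) = 0.023815 rad s⁻¹ ≈ 0.0238 rad s⁻¹.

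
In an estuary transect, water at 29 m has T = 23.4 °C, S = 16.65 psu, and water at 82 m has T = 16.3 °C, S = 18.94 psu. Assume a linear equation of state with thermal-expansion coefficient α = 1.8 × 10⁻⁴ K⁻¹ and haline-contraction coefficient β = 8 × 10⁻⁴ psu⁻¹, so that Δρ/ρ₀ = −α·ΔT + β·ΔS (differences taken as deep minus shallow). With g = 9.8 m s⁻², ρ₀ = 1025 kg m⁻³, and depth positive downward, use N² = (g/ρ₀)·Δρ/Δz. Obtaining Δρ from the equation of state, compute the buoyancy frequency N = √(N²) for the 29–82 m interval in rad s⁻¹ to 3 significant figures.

0.0240 rad s⁻¹

ΔT = -7.1 K, ΔS = +2.29 psu (deep − shallow).
Δρ/ρ₀ = −αΔT + βΔS = 1.278 × 10⁻³ + 1.832 × 10⁻³ = 3.11 × 10⁻³, so Δρ ≈ 3.188 kg m⁻³.
N² = (g/ρ₀)·Δρ/Δz = g·(Δρ/ρ₀)/Δz = 9.8 × 3.11 × 10⁻³ / 53 = 5.7506 × 10⁻⁴ s⁻².
N = √(5.7506 × 10⁻⁴) = 0.023980 rad s⁻¹ ≈ 0.0240 rad s⁻¹.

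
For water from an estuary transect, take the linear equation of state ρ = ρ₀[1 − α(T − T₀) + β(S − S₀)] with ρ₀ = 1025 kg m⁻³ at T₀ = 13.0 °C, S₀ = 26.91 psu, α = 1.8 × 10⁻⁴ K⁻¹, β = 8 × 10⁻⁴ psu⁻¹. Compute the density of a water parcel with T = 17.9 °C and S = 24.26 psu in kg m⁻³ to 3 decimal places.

1021.923 kg m⁻³

T − T₀ = +4.9 K, S − S₀ = -2.65 psu.
Bracket = 1 − α·(+4.9) + β·(-2.65) = 1 + (-3.002 × 10⁻³) = 0.9969980.
ρ = 1025 × 0.9969980 = 1021.923 kg m⁻³.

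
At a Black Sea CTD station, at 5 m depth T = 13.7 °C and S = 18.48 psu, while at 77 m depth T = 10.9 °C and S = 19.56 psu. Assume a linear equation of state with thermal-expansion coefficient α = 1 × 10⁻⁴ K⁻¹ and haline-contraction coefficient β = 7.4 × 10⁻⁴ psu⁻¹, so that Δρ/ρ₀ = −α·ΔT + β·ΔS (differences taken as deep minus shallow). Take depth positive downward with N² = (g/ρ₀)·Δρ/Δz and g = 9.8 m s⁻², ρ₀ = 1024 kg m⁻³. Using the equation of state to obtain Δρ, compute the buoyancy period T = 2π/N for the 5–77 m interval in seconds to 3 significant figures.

ΔT = -2.8 K, ΔS = +1.08 psu (deep − shallow).
Δρ/ρ₀ = −αΔT + βΔS = 2.80 × 10⁻⁴ + 7.992 × 10⁻⁴ = 1.0792 × 10⁻³, so Δρ ≈ 1.105 kg m⁻³.
N² = (g/ρ₀)·Δρ/Δz = g·(Δρ/ρ₀)/Δz = 9.8 × 1.0792 × 10⁻³ / 72 = 1.4689 × 10⁻⁴ s⁻².
N = √(1.4689 × 10⁻⁴) = 0.012120 rad s⁻¹ → T = 2π/N = 518.41 s ≈ 518 s.

518 s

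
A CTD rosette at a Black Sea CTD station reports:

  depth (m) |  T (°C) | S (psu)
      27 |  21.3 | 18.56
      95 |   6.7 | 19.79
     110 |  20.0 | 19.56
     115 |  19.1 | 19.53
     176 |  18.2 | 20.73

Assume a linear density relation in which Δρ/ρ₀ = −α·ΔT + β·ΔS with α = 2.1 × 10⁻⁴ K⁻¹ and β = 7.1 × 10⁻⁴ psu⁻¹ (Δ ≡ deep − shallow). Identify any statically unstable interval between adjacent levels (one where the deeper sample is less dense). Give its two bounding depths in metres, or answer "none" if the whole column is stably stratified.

Evaluate Δρ/ρ₀ = −αΔT + βΔS across each adjacent pair:
  27–95 m: −αΔT+βΔS = −(2.1 × 10⁻⁴)(-14.6)+(7.1 × 10⁻⁴)(+1.23) = 3.9 × 10⁻³ → stable
  95–110 m: −αΔT+βΔS = −(2.1 × 10⁻⁴)(+13.3)+(7.1 × 10⁻⁴)(-0.23) = -3.0 × 10⁻³ → UNSTABLE
  110–115 m: −αΔT+βΔS = −(2.1 × 10⁻⁴)(-0.9)+(7.1 × 10⁻⁴)(-0.03) = 1.7 × 10⁻⁴ → stable
  115–176 m: −αΔT+βΔS = −(2.1 × 10⁻⁴)(-0.9)+(7.1 × 10⁻⁴)(+1.20) = 1.0 × 10⁻³ → stable
The 95–110 m interval has Δρ < 0: lighter water underlies denser water.

95–110 m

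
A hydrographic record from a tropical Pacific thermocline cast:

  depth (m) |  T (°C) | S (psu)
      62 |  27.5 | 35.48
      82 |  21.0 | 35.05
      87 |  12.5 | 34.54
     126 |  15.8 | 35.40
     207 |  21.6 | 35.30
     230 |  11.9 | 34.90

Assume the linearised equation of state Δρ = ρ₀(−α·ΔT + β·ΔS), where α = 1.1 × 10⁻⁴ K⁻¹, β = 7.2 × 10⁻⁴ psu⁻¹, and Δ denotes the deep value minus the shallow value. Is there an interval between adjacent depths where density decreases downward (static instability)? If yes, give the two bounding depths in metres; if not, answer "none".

Evaluate Δρ/ρ₀ = −αΔT + βΔS across each adjacent pair:
  62–82 m: −αΔT+βΔS = −(1.1 × 10⁻⁴)(-6.5)+(7.2 × 10⁻⁴)(-0.43) = 4.1 × 10⁻⁴ → stable
  82–87 m: −αΔT+βΔS = −(1.1 × 10⁻⁴)(-8.5)+(7.2 × 10⁻⁴)(-0.51) = 5.7 × 10⁻⁴ → stable
  87–126 m: −αΔT+βΔS = −(1.1 × 10⁻⁴)(+3.3)+(7.2 × 10⁻⁴)(+0.86) = 2.6 × 10⁻⁴ → stable
  126–207 m: −αΔT+βΔS = −(1.1 × 10⁻⁴)(+5.8)+(7.2 × 10⁻⁴)(-0.10) = -7.1 × 10⁻⁴ → UNSTABLE
  207–230 m: −αΔT+βΔS = −(1.1 × 10⁻⁴)(-9.7)+(7.2 × 10⁻⁴)(-0.40) = 7.8 × 10⁻⁴ → stable
The 126–207 m interval has Δρ < 0: lighter water underlies denser water.

126–207 m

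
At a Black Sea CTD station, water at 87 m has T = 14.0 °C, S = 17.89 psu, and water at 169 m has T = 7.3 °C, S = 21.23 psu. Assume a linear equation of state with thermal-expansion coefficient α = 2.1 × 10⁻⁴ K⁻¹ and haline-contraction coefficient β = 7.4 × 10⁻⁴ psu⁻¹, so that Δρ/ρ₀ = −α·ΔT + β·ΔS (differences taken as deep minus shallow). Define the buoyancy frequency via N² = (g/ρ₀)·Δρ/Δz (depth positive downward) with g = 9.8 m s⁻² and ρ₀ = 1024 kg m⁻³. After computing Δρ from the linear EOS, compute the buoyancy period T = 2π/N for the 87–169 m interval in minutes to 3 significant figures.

4.86 min

ΔT = -6.7 K, ΔS = +3.34 psu (deep − shallow).
Δρ/ρ₀ = −αΔT + βΔS = 1.407 × 10⁻³ + 2.4716 × 10⁻³ = 3.8786 × 10⁻³, so Δρ ≈ 3.972 kg m⁻³.
N² = (g/ρ₀)·Δρ/Δz = g·(Δρ/ρ₀)/Δz = 9.8 × 3.8786 × 10⁻³ / 82 = 4.6354 × 10⁻⁴ s⁻².
N = √(4.6354 × 10⁻⁴) = 0.021530 rad s⁻¹ → T = 2π/N = 291.83 s = 4.8638 min ≈ 4.86 min.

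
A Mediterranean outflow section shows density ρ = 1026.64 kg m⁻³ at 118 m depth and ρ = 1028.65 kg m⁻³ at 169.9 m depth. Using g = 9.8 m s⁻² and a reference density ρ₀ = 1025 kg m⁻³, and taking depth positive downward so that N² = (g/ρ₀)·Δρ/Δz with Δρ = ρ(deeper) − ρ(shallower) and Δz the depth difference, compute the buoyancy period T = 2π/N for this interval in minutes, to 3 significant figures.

5.44 min

Δρ = 1028.65 − 1026.64 = 2.01 kg m⁻³ over Δz = 169.9 − 118 = 51.9 m.
N² = (9.8/1025) × (2.01/51.9) = 3.7028 × 10⁻⁴ s⁻².
N = √(3.7028 × 10⁻⁴) = 0.019243 rad s⁻¹, so T = 2π/N = 326.52 s = 5.4420 min ≈ 5.44 min.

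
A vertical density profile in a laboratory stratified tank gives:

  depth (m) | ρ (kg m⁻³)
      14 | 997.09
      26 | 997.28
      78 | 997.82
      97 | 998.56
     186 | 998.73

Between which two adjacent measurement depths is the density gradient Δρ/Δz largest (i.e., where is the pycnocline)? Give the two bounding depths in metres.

78–97 m

Compute the density gradient over each adjacent pair:
  14–26 m: Δρ/Δz = 0.19/12 = 0.016 kg m⁻⁴
  26–78 m: Δρ/Δz = 0.54/52 = 0.010 kg m⁻⁴
  78–97 m: Δρ/Δz = 0.74/19 = 0.039 kg m⁻⁴
  97–186 m: Δρ/Δz = 0.17/89 = 1.9 × 10⁻³ kg m⁻⁴
The largest gradient is in the 78–97 m interval — the pycnocline.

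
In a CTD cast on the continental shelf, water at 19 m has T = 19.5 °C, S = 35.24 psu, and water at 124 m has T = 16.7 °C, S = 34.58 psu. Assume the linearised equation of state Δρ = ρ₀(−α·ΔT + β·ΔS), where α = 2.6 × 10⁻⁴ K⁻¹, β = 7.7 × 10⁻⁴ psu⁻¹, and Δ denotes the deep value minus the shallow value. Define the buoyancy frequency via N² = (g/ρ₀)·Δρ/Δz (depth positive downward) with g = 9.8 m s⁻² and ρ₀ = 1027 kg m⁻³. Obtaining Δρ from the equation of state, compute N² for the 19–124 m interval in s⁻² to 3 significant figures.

ΔT = -2.8 K, ΔS = -0.66 psu (deep − shallow).
Δρ/ρ₀ = −αΔT + βΔS = 7.28 × 10⁻⁴ − 5.082 × 10⁻⁴ = 2.198 × 10⁻⁴, so Δρ ≈ 0.2257 kg m⁻³.
N² = (g/ρ₀)·Δρ/Δz = g·(Δρ/ρ₀)/Δz = 9.8 × 2.198 × 10⁻⁴ / 105 = 2.0515 × 10⁻⁵ s⁻² ≈ 2.05 × 10⁻⁵ s⁻².

2.05 × 10⁻⁵ s⁻²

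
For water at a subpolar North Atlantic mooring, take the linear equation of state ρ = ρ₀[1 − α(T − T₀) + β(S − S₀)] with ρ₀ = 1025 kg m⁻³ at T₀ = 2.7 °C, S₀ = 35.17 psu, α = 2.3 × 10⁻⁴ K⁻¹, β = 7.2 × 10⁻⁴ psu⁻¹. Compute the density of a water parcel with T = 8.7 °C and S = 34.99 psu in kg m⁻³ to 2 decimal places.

T − T₀ = +6.0 K, S − S₀ = -0.18 psu.
Bracket = 1 − α·(+6.0) + β·(-0.18) = 1 + (-1.5096 × 10⁻³) = 0.9984904.
ρ = 1025 × 0.9984904 = 1023.45 kg m⁻³.

1023.45 kg m⁻³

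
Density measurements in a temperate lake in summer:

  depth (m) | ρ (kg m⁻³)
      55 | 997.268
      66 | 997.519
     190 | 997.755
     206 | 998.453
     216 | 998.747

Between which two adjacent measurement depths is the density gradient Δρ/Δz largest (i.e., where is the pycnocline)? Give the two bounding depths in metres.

190–206 m

Compute the density gradient over each adjacent pair:
  55–66 m: Δρ/Δz = 0.251/11 = 0.023 kg m⁻⁴
  66–190 m: Δρ/Δz = 0.236/124 = 1.9 × 10⁻³ kg m⁻⁴
  190–206 m: Δρ/Δz = 0.698/16 = 0.044 kg m⁻⁴
  206–216 m: Δρ/Δz = 0.294/10 = 0.029 kg m⁻⁴
The largest gradient is in the 190–206 m interval — the pycnocline.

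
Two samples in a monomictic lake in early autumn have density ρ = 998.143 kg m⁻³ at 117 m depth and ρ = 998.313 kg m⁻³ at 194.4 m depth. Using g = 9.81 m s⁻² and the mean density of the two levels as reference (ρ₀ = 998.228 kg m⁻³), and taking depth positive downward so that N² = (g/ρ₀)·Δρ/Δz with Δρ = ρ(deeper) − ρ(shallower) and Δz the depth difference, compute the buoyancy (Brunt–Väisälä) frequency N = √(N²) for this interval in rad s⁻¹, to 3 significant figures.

4.65 × 10⁻³ rad s⁻¹

Δρ = 998.313 − 998.143 = 0.170 kg m⁻³ over Δz = 194.4 − 117 = 77.4 m.
N² = (9.81/998.228) × (0.170/77.4) = 2.1585 × 10⁻⁵ s⁻².
N = √(2.1585 × 10⁻⁵) = 4.6460 × 10⁻³ rad s⁻¹ ≈ 4.65 × 10⁻³ rad s⁻¹.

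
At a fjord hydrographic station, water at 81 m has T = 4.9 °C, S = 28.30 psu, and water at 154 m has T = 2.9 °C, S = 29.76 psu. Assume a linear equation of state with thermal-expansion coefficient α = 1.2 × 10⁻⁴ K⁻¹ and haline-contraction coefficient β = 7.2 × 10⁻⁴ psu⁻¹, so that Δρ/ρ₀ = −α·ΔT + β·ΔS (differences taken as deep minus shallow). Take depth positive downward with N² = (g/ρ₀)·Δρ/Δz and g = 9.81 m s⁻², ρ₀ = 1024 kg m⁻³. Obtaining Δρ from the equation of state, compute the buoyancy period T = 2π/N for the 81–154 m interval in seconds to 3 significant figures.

ΔT = -2.0 K, ΔS = +1.46 psu (deep − shallow).
Δρ/ρ₀ = −αΔT + βΔS = 2.40 × 10⁻⁴ + 1.0512 × 10⁻³ = 1.2912 × 10⁻³, so Δρ ≈ 1.322 kg m⁻³.
N² = (g/ρ₀)·Δρ/Δz = g·(Δρ/ρ₀)/Δz = 9.81 × 1.2912 × 10⁻³ / 73 = 1.7352 × 10⁻⁴ s⁻².
N = √(1.7352 × 10⁻⁴) = 0.013173 rad s⁻¹ → T = 2π/N = 476.97 s ≈ 477 s.

477 s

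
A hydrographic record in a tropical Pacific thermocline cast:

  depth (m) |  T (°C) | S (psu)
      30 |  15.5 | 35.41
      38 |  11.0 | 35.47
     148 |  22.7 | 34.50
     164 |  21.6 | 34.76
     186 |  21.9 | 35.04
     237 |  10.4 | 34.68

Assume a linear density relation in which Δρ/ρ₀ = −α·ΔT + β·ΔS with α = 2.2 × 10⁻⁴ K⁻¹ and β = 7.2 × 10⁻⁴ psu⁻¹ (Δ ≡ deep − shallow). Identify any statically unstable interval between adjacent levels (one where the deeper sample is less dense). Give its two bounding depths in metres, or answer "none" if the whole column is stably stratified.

38–148 m

Evaluate Δρ/ρ₀ = −αΔT + βΔS across each adjacent pair:
  30–38 m: −αΔT+βΔS = −(2.2 × 10⁻⁴)(-4.5)+(7.2 × 10⁻⁴)(+0.06) = 1.0 × 10⁻³ → stable
  38–148 m: −αΔT+βΔS = −(2.2 × 10⁻⁴)(+11.7)+(7.2 × 10⁻⁴)(-0.97) = -3.3 × 10⁻³ → UNSTABLE
  148–164 m: −αΔT+βΔS = −(2.2 × 10⁻⁴)(-1.1)+(7.2 × 10⁻⁴)(+0.26) = 4.3 × 10⁻⁴ → stable
  164–186 m: −αΔT+βΔS = −(2.2 × 10⁻⁴)(+0.3)+(7.2 × 10⁻⁴)(+0.28) = 1.4 × 10⁻⁴ → stable
  186–237 m: −αΔT+βΔS = −(2.2 × 10⁻⁴)(-11.5)+(7.2 × 10⁻⁴)(-0.36) = 2.3 × 10⁻³ → stable
The 38–148 m interval has Δρ < 0: lighter water underlies denser water.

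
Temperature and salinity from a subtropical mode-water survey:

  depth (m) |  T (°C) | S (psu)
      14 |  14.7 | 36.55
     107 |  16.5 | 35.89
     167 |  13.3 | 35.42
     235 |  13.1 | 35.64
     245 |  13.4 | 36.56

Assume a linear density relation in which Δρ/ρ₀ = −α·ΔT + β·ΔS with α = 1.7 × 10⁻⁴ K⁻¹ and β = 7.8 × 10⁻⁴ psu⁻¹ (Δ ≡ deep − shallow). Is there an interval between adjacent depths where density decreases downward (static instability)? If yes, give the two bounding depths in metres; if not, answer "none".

Evaluate Δρ/ρ₀ = −αΔT + βΔS across each adjacent pair:
  14–107 m: −αΔT+βΔS = −(1.7 × 10⁻⁴)(+1.8)+(7.8 × 10⁻⁴)(-0.66) = -8.2 × 10⁻⁴ → UNSTABLE
  107–167 m: −αΔT+βΔS = −(1.7 × 10⁻⁴)(-3.2)+(7.8 × 10⁻⁴)(-0.47) = 1.8 × 10⁻⁴ → stable
  167–235 m: −αΔT+βΔS = −(1.7 × 10⁻⁴)(-0.2)+(7.8 × 10⁻⁴)(+0.22) = 2.1 × 10⁻⁴ → stable
  235–245 m: −αΔT+βΔS = −(1.7 × 10⁻⁴)(+0.3)+(7.8 × 10⁻⁴)(+0.92) = 6.7 × 10⁻⁴ → stable
The 14–107 m interval has Δρ < 0: lighter water underlies denser water.

14–107 m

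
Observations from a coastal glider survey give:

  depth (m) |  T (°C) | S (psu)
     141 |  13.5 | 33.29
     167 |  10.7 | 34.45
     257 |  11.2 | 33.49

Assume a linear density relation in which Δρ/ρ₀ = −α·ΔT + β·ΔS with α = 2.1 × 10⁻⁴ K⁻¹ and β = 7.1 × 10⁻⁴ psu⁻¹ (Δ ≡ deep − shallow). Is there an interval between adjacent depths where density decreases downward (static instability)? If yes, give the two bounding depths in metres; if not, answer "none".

Evaluate Δρ/ρ₀ = −αΔT + βΔS across each adjacent pair:
  141–167 m: −αΔT+βΔS = −(2.1 × 10⁻⁴)(-2.8)+(7.1 × 10⁻⁴)(+1.16) = 1.4 × 10⁻³ → stable
  167–257 m: −αΔT+βΔS = −(2.1 × 10⁻⁴)(+0.5)+(7.1 × 10⁻⁴)(-0.96) = -7.9 × 10⁻⁴ → UNSTABLE
The 167–257 m interval has Δρ < 0: lighter water underlies denser water.

167–257 m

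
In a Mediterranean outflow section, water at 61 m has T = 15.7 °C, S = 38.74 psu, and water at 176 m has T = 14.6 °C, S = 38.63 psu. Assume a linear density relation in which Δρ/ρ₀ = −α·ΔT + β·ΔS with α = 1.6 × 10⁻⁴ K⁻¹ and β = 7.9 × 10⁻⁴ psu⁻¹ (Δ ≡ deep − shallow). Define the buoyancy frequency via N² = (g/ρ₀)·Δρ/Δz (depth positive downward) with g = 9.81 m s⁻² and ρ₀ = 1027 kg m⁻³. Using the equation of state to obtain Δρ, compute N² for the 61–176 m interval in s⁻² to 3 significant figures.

7.60 × 10⁻⁶ s⁻²

ΔT = -1.1 K, ΔS = -0.11 psu (deep − shallow).
Δρ/ρ₀ = −αΔT + βΔS = 1.76 × 10⁻⁴ − 8.69 × 10⁻⁵ = 8.91 × 10⁻⁵, so Δρ ≈ 0.09151 kg m⁻³.
N² = (g/ρ₀)·Δρ/Δz = g·(Δρ/ρ₀)/Δz = 9.81 × 8.91 × 10⁻⁵ / 115 = 7.6006 × 10⁻⁶ s⁻² ≈ 7.60 × 10⁻⁶ s⁻².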